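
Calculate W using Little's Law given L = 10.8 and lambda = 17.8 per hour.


W = L / lambda = 10.8 / 17.8 = 0.6067 hours

0.6067 hours


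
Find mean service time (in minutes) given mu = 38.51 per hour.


Mean service time = 60/mu = 60/38.51 = 1.56 minutes

1.56 minutes


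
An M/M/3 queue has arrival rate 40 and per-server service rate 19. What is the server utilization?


rho = lambda/(c*mu) = 40/(3*19) = 0.7018

0.7018


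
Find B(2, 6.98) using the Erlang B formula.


B(N,A) = (A^N/N!) / sum(A^k/k!, k=0..N) with N=2, A=6.98 = 0.7532

0.7532


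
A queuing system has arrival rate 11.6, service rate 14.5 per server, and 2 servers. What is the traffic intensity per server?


rho = lambda / (c * mu) = 11.6 / (2 * 14.5) = 0.4

0.4


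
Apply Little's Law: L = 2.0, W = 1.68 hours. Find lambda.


lambda = L / W = 2.0 / 1.68 = 1.19 per hour

1.19 per hour


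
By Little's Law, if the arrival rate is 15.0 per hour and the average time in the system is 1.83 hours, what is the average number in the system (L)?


L = lambda * W = 15.0 * 1.83 = 27.45

27.45


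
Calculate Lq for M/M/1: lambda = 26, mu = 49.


rho = 26/49; Lq = rho^2/(1-rho) = 0.6

0.6


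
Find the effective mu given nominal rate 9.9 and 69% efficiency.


Effective rate = mu * efficiency = 9.9 * 0.69 = 6.83 per hour

6.83 per hour


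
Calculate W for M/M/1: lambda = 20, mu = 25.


W = 1/(mu - lambda) = 1/(25 - 20) = 0.2 hours

0.2 hours


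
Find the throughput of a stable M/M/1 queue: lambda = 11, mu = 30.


For a stable queue (lambda < mu), throughput = lambda = 11 per hour

11 per hour


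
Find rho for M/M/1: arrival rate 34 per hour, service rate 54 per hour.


rho = lambda/mu = 34/54 = 0.6296

0.6296


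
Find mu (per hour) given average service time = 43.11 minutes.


mu = 60 / avg_service_time = 60 / 43.11 = 1.39 per hour

1.39 per hour


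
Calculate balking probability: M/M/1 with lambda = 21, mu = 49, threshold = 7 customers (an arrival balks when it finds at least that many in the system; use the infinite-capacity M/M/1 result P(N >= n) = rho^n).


P(N >= 7) = rho^7 = (21/49)^7 = 0.0027

0.0027


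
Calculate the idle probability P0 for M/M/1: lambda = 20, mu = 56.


P0 = 1 - rho = 1 - 20/56 = 0.6429

0.6429


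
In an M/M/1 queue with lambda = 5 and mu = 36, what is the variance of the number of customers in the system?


rho = 5/36; Var(N) = rho/(1-rho)^2 = 0.19

0.19


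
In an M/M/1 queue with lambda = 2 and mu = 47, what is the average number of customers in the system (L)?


rho = 2/47; L = rho/(1-rho) = 0.04

0.04


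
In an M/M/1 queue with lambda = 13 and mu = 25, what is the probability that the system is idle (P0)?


P0 = 1 - rho = 1 - 13/25 = 0.48

0.48


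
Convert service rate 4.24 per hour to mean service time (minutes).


Mean service time = 60/mu = 60/4.24 = 14.15 minutes

14.15 minutes


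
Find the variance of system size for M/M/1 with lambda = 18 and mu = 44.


rho = 18/44; Var(N) = rho/(1-rho)^2 = 1.17

1.17


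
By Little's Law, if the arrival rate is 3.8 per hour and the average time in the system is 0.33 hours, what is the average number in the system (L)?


L = lambda * W = 3.8 * 0.33 = 1.25

1.25


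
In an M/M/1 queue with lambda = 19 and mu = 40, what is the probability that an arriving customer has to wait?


P(wait) = rho = lambda/mu = 19/40 = 0.475

0.475


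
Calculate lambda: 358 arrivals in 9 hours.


lambda = total arrivals / time = 358 / 9 = 39.78 per hour

39.78 per hour


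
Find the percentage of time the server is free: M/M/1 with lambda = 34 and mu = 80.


Idle fraction = (1 - rho) * 100 = (1 - 34/80) * 100 = 57.5%

57.5%


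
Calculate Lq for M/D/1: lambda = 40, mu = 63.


M/D/1: Lq = rho^2 / (2*(1-rho)) where rho = 40/63; Lq = 0.55

0.55


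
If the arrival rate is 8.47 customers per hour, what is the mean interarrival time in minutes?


Mean interarrival time = 60/lambda = 60/8.47 = 7.08 minutes

7.08 minutes


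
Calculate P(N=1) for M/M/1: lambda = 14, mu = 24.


rho = 14/24; P(n) = (1-rho)*rho^n = (1-14/24)*(14/24)^1 = 0.2431

0.2431


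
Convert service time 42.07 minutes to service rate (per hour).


mu = 60 / avg_service_time = 60 / 42.07 = 1.43 per hour

1.43 per hour


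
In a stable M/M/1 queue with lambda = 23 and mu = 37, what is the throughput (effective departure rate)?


For a stable queue (lambda < mu), throughput = lambda = 23 per hour

23 per hour


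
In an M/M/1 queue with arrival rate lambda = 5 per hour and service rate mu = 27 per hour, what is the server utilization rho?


rho = lambda/mu = 5/27 = 0.1852

0.1852


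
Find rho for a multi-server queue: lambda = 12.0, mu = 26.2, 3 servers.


rho = lambda / (c * mu) = 12.0 / (3 * 26.2) = 0.1527

0.1527


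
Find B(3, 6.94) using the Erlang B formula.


B(N,A) = (A^N/N!) / sum(A^k/k!, k=0..N) with N=3, A=6.94 = 0.635

0.635


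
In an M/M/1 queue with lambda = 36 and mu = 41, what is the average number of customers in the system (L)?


rho = 36/41; L = rho/(1-rho) = 7.2

7.2


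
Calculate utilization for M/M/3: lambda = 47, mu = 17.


rho = lambda/(c*mu) = 47/(3*17) = 0.9216

0.9216


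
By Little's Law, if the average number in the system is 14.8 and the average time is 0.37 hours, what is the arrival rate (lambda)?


lambda = L / W = 14.8 / 0.37 = 40.0 per hour

40.0 per hour


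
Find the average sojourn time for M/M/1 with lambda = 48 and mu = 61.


W = 1/(mu - lambda) = 1/(61 - 48) = 0.0769 hours

0.0769 hours


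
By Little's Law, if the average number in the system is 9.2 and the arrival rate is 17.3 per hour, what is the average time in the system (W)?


W = L / lambda = 9.2 / 17.3 = 0.5318 hours

0.5318 hours


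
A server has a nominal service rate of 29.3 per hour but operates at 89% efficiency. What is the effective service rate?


Effective rate = mu * efficiency = 29.3 * 0.89 = 26.08 per hour

26.08 per hour


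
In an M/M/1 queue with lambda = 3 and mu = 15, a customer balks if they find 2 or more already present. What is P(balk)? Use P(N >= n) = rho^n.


P(N >= 2) = rho^2 = (3/15)^2 = 0.04

0.04


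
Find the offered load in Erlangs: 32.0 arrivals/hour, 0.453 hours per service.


Offered load a = lambda * E[S] = 32.0 * 0.453 = 14.5 Erlangs

14.5 Erlangs


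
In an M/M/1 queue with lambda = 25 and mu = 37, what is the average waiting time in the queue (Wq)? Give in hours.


rho = 25/37; Wq = rho/(mu - lambda) = 0.0563 hours

0.0563 hours


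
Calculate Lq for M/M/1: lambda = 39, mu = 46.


rho = 39/46; Lq = rho^2/(1-rho) = 4.72

4.72


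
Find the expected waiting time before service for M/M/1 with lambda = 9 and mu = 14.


rho = 9/14; Wq = rho/(mu - lambda) = 0.1286 hours

0.1286 hours


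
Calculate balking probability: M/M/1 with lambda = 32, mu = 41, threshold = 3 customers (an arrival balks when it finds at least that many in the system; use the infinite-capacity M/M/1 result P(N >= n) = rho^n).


P(N >= 3) = rho^3 = (32/41)^3 = 0.4754

0.4754


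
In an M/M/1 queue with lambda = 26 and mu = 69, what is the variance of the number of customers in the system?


rho = 26/69; Var(N) = rho/(1-rho)^2 = 0.97

0.97


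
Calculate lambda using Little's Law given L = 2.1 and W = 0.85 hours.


lambda = L / W = 2.1 / 0.85 = 2.47 per hour

2.47 per hour


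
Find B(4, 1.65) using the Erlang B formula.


B(N,A) = (A^N/N!) / sum(A^k/k!, k=0..N) with N=4, A=1.65 = 0.0609

0.0609


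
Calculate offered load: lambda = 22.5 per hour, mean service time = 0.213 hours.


Offered load a = lambda * E[S] = 22.5 * 0.213 = 4.79 Erlangs

4.79 Erlangs


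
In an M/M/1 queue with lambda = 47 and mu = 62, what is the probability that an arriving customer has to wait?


P(wait) = rho = lambda/mu = 47/62 = 0.7581

0.7581


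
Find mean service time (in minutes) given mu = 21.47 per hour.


Mean service time = 60/mu = 60/21.47 = 2.79 minutes

2.79 minutes


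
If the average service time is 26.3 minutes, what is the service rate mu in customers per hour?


mu = 60 / avg_service_time = 60 / 26.3 = 2.28 per hour

2.28 per hour


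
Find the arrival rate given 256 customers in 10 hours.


lambda = total arrivals / time = 256 / 10 = 25.6 per hour

25.6 per hour


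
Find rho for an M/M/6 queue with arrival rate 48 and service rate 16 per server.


rho = lambda/(c*mu) = 48/(6*16) = 0.5

0.5


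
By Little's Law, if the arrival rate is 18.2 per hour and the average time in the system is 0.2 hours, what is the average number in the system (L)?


L = lambda * W = 18.2 * 0.2 = 3.64

3.64


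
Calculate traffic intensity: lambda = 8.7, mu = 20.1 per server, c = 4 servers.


rho = lambda / (c * mu) = 8.7 / (4 * 20.1) = 0.1082

0.1082


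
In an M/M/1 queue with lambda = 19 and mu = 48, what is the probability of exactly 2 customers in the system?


rho = 19/48; P(n) = (1-rho)*rho^n = (1-19/48)*(19/48)^2 = 0.0947

0.0947


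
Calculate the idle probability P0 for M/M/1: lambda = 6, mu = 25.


P0 = 1 - rho = 1 - 6/25 = 0.76

0.76


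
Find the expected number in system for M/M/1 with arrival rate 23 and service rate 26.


rho = 23/26; L = rho/(1-rho) = 7.67

7.67


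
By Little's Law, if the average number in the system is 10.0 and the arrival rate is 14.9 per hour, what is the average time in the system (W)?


W = L / lambda = 10.0 / 14.9 = 0.6711 hours

0.6711 hours


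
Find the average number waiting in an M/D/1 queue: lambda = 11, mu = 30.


M/D/1: Lq = rho^2 / (2*(1-rho)) where rho = 11/30; Lq = 0.11

0.11


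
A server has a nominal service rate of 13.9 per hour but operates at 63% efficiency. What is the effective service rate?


Effective rate = mu * efficiency = 13.9 * 0.63 = 8.76 per hour

8.76 per hour


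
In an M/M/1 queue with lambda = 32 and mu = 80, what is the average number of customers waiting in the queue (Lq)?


rho = 32/80; Lq = rho^2/(1-rho) = 0.27

0.27


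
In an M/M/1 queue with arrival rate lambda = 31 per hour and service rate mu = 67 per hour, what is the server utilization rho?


rho = lambda/mu = 31/67 = 0.4627

0.4627


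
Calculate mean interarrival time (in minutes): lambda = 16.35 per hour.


Mean interarrival time = 60/lambda = 60/16.35 = 3.67 minutes

3.67 minutes


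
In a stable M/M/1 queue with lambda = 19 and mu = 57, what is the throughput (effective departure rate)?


For a stable queue (lambda < mu), throughput = lambda = 19 per hour

19 per hour


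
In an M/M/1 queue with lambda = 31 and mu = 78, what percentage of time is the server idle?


Idle fraction = (1 - rho) * 100 = (1 - 31/78) * 100 = 60.3%

60.3%


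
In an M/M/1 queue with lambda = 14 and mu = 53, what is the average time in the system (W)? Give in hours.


W = 1/(mu - lambda) = 1/(53 - 14) = 0.0256 hours

0.0256 hours


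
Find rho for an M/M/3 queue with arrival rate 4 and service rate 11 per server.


rho = lambda/(c*mu) = 4/(3*11) = 0.1212

0.1212


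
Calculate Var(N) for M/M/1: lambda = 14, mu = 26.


rho = 14/26; Var(N) = rho/(1-rho)^2 = 2.53

2.53


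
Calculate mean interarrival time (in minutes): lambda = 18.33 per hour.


Mean interarrival time = 60/lambda = 60/18.33 = 3.27 minutes

3.27 minutes


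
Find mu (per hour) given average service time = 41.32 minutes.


mu = 60 / avg_service_time = 60 / 41.32 = 1.45 per hour

1.45 per hour


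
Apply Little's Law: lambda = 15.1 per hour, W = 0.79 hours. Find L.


L = lambda * W = 15.1 * 0.79 = 11.93

11.93


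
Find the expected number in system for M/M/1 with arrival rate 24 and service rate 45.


rho = 24/45; L = rho/(1-rho) = 1.14

1.14


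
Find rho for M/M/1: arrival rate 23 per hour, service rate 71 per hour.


rho = lambda/mu = 23/71 = 0.3239

0.3239


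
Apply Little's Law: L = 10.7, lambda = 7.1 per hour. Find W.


W = L / lambda = 10.7 / 7.1 = 1.507 hours

1.507 hours


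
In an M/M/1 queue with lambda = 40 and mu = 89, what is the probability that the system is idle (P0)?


P0 = 1 - rho = 1 - 40/89 = 0.5506

0.5506


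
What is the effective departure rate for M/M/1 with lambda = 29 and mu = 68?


For a stable queue (lambda < mu), throughput = lambda = 29 per hour

29 per hour


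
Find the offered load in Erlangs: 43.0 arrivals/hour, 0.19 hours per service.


Offered load a = lambda * E[S] = 43.0 * 0.19 = 8.17 Erlangs

8.17 Erlangs


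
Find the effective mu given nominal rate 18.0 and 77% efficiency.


Effective rate = mu * efficiency = 18.0 * 0.77 = 13.86 per hour

13.86 per hour


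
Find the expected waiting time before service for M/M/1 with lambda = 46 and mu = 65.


rho = 46/65; Wq = rho/(mu - lambda) = 0.0372 hours

0.0372 hours


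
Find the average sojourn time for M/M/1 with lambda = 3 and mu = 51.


W = 1/(mu - lambda) = 1/(51 - 3) = 0.0208 hours

0.0208 hours


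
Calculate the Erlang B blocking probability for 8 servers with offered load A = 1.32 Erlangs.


B(N,A) = (A^N/N!) / sum(A^k/k!, k=0..N) with N=8, A=1.32 = 0.0001

0.0001


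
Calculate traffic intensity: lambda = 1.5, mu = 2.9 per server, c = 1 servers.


rho = lambda / (c * mu) = 1.5 / (1 * 2.9) = 0.5172

0.5172


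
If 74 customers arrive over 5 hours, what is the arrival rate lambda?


lambda = total arrivals / time = 74 / 5 = 14.8 per hour

14.8 per hour


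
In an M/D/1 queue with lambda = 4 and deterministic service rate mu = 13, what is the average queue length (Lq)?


M/D/1: Lq = rho^2 / (2*(1-rho)) where rho = 4/13; Lq = 0.07

0.07


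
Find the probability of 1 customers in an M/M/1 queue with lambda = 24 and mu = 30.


rho = 24/30; P(n) = (1-rho)*rho^n = (1-24/30)*(24/30)^1 = 0.16

0.16


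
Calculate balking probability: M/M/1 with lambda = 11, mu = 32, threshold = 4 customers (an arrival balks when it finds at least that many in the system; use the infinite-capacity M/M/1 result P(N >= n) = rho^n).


P(N >= 4) = rho^4 = (11/32)^4 = 0.014

0.014


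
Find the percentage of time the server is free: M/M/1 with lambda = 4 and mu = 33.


Idle fraction = (1 - rho) * 100 = (1 - 4/33) * 100 = 87.9%

87.9%


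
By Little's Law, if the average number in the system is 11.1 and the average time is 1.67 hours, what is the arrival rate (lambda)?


lambda = L / W = 11.1 / 1.67 = 6.65 per hour

6.65 per hour


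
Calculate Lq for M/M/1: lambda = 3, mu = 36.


rho = 3/36; Lq = rho^2/(1-rho) = 0.01

0.01


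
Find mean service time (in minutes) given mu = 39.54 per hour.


Mean service time = 60/mu = 60/39.54 = 1.52 minutes

1.52 minutes


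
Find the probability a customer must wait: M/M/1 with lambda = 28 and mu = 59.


P(wait) = rho = lambda/mu = 28/59 = 0.4746

0.4746


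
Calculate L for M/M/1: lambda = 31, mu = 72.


rho = 31/72; L = rho/(1-rho) = 0.76

0.76


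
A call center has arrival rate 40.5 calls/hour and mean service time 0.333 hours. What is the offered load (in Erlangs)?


Offered load a = lambda * E[S] = 40.5 * 0.333 = 13.49 Erlangs

13.49 Erlangs


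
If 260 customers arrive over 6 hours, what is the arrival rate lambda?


lambda = total arrivals / time = 260 / 6 = 43.33 per hour

43.33 per hour


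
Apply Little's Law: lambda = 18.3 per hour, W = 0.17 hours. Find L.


L = lambda * W = 18.3 * 0.17 = 3.11

3.11


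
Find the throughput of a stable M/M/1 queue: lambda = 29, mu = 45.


For a stable queue (lambda < mu), throughput = lambda = 29 per hour

29 per hour


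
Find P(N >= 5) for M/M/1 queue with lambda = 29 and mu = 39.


P(N >= 5) = rho^5 = (29/39)^5 = 0.2273

0.2273


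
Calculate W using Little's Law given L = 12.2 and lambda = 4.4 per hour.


W = L / lambda = 12.2 / 4.4 = 2.7727 hours

2.7727 hours


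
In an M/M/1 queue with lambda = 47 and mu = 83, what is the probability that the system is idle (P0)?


P0 = 1 - rho = 1 - 47/83 = 0.4337

0.4337


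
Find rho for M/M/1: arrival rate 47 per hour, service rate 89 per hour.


rho = lambda/mu = 47/89 = 0.5281

0.5281


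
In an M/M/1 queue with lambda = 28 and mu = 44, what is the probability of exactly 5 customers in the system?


rho = 28/44; P(n) = (1-rho)*rho^n = (1-28/44)*(28/44)^5 = 0.0379

0.0379


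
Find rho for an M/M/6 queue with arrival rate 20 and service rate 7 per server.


rho = lambda/(c*mu) = 20/(6*7) = 0.4762

0.4762


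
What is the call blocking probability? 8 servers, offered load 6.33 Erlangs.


B(N,A) = (A^N/N!) / sum(A^k/k!, k=0..N) with N=8, A=6.33 = 0.1404

0.1404


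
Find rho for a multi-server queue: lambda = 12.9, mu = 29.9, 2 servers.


rho = lambda / (c * mu) = 12.9 / (2 * 29.9) = 0.2157

0.2157


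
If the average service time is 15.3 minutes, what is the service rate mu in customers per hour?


mu = 60 / avg_service_time = 60 / 15.3 = 3.92 per hour

3.92 per hour


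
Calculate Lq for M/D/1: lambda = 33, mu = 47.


M/D/1: Lq = rho^2 / (2*(1-rho)) where rho = 33/47; Lq = 0.83

0.83


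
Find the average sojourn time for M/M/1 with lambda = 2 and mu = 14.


W = 1/(mu - lambda) = 1/(14 - 2) = 0.0833 hours

0.0833 hours


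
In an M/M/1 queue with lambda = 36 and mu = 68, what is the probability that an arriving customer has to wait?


P(wait) = rho = lambda/mu = 36/68 = 0.5294

0.5294


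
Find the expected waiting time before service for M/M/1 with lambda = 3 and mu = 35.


rho = 3/35; Wq = rho/(mu - lambda) = 0.0027 hours

0.0027 hours


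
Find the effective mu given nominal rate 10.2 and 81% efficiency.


Effective rate = mu * efficiency = 10.2 * 0.81 = 8.26 per hour

8.26 per hour


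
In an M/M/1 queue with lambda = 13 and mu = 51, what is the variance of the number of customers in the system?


rho = 13/51; Var(N) = rho/(1-rho)^2 = 0.46

0.46


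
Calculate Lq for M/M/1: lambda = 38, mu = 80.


rho = 38/80; Lq = rho^2/(1-rho) = 0.43

0.43


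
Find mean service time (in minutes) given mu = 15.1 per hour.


Mean service time = 60/mu = 60/15.1 = 3.97 minutes

3.97 minutes


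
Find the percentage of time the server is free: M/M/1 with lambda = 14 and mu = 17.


Idle fraction = (1 - rho) * 100 = (1 - 14/17) * 100 = 17.6%

17.6%


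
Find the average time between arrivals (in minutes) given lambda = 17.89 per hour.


Mean interarrival time = 60/lambda = 60/17.89 = 3.35 minutes

3.35 minutes


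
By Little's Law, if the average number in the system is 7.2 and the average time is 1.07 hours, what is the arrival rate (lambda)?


lambda = L / W = 7.2 / 1.07 = 6.73 per hour

6.73 per hour


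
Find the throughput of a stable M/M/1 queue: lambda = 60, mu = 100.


For a stable queue (lambda < mu), throughput = lambda = 60 per hour

60 per hour


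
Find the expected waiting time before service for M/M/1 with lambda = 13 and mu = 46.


rho = 13/46; Wq = rho/(mu - lambda) = 0.0086 hours

0.0086 hours


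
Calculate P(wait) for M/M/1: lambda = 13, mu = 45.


P(wait) = rho = lambda/mu = 13/45 = 0.2889

0.2889


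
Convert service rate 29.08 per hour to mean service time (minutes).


Mean service time = 60/mu = 60/29.08 = 2.06 minutes

2.06 minutes


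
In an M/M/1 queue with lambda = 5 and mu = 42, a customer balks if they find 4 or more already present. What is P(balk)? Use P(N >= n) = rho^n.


P(N >= 4) = rho^4 = (5/42)^4 = 0.0002

0.0002


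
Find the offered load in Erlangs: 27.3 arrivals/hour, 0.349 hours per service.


Offered load a = lambda * E[S] = 27.3 * 0.349 = 9.53 Erlangs

9.53 Erlangs


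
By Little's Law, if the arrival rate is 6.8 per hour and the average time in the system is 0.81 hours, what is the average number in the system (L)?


L = lambda * W = 6.8 * 0.81 = 5.51

5.51


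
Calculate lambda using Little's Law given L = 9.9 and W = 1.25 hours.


lambda = L / W = 9.9 / 1.25 = 7.92 per hour

7.92 per hour


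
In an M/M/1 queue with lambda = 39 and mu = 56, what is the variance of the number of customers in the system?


rho = 39/56; Var(N) = rho/(1-rho)^2 = 7.56

7.56


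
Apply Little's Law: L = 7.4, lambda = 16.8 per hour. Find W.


W = L / lambda = 7.4 / 16.8 = 0.4405 hours

0.4405 hours


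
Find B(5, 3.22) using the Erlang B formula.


B(N,A) = (A^N/N!) / sum(A^k/k!, k=0..N) with N=5, A=3.22 = 0.1292

0.1292


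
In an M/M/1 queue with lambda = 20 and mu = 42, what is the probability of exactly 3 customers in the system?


rho = 20/42; P(n) = (1-rho)*rho^n = (1-20/42)*(20/42)^3 = 0.0566

0.0566


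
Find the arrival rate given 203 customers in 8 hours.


lambda = total arrivals / time = 203 / 8 = 25.38 per hour

25.38 per hour


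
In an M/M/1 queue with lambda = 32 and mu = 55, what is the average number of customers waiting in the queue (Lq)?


rho = 32/55; Lq = rho^2/(1-rho) = 0.81

0.81


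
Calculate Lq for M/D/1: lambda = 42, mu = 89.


M/D/1: Lq = rho^2 / (2*(1-rho)) where rho = 42/89; Lq = 0.21

0.21


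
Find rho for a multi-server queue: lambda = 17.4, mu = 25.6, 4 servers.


rho = lambda / (c * mu) = 17.4 / (4 * 25.6) = 0.1699

0.1699


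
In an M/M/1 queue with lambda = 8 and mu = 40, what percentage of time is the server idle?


Idle fraction = (1 - rho) * 100 = (1 - 8/40) * 100 = 80.0%

80.0%


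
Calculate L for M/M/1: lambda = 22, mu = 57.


rho = 22/57; L = rho/(1-rho) = 0.63

0.63


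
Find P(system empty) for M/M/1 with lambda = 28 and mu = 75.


P0 = 1 - rho = 1 - 28/75 = 0.6267

0.6267


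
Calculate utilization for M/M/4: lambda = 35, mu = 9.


rho = lambda/(c*mu) = 35/(4*9) = 0.9722

0.9722


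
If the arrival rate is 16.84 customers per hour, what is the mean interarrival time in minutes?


Mean interarrival time = 60/lambda = 60/16.84 = 3.56 minutes

3.56 minutes


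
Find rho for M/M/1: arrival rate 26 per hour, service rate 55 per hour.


rho = lambda/mu = 26/55 = 0.4727

0.4727


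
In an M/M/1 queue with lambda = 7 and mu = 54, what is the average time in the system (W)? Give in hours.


W = 1/(mu - lambda) = 1/(54 - 7) = 0.0213 hours

0.0213 hours


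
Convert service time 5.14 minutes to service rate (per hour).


mu = 60 / avg_service_time = 60 / 5.14 = 11.67 per hour

11.67 per hour


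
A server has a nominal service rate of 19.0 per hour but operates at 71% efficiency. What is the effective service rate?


Effective rate = mu * efficiency = 19.0 * 0.71 = 13.49 per hour

13.49 per hour


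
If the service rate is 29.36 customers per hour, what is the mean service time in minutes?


Mean service time = 60/mu = 60/29.36 = 2.04 minutes

2.04 minutes


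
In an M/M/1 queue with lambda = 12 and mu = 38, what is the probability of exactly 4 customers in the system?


rho = 12/38; P(n) = (1-rho)*rho^n = (1-12/38)*(12/38)^4 = 0.0068

0.0068


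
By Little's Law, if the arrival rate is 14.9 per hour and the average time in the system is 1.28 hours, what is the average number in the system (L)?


L = lambda * W = 14.9 * 1.28 = 19.07

19.07


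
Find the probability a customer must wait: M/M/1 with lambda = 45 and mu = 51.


P(wait) = rho = lambda/mu = 45/51 = 0.8824

0.8824


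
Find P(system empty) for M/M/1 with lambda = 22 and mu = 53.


P0 = 1 - rho = 1 - 22/53 = 0.5849

0.5849


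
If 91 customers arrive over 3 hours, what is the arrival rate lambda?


lambda = total arrivals / time = 91 / 3 = 30.33 per hour

30.33 per hour


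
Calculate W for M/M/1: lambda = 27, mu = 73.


W = 1/(mu - lambda) = 1/(73 - 27) = 0.0217 hours

0.0217 hours


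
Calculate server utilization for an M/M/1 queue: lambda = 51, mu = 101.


rho = lambda/mu = 51/101 = 0.505

0.505


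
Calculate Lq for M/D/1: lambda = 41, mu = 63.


M/D/1: Lq = rho^2 / (2*(1-rho)) where rho = 41/63; Lq = 0.61

0.61


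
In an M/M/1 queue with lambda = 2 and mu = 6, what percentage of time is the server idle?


Idle fraction = (1 - rho) * 100 = (1 - 2/6) * 100 = 66.7%

66.7%


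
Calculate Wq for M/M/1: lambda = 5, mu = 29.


rho = 5/29; Wq = rho/(mu - lambda) = 0.0072 hours

0.0072 hours


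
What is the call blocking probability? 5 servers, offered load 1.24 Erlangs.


B(N,A) = (A^N/N!) / sum(A^k/k!, k=0..N) with N=5, A=1.24 = 0.0071

0.0071


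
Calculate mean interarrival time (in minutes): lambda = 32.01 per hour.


Mean interarrival time = 60/lambda = 60/32.01 = 1.87 minutes

1.87 minutes


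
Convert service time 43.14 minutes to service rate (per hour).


mu = 60 / avg_service_time = 60 / 43.14 = 1.39 per hour

1.39 per hour


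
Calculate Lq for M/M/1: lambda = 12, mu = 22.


rho = 12/22; Lq = rho^2/(1-rho) = 0.65

0.65


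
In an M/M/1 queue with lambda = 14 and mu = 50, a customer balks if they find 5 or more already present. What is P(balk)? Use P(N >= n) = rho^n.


P(N >= 5) = rho^5 = (14/50)^5 = 0.0017

0.0017


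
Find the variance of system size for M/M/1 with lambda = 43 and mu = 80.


rho = 43/80; Var(N) = rho/(1-rho)^2 = 2.51

2.51


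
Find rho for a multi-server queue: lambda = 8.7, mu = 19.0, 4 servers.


rho = lambda / (c * mu) = 8.7 / (4 * 19.0) = 0.1145

0.1145


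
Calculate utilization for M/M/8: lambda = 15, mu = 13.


rho = lambda/(c*mu) = 15/(8*13) = 0.1442

0.1442


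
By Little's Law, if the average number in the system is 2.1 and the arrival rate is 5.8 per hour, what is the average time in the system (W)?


W = L / lambda = 2.1 / 5.8 = 0.3621 hours

0.3621 hours


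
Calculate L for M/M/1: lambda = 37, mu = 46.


rho = 37/46; L = rho/(1-rho) = 4.11

4.11


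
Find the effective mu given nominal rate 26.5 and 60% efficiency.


Effective rate = mu * efficiency = 26.5 * 0.6 = 15.9 per hour

15.9 per hour


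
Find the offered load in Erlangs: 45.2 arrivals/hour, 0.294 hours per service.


Offered load a = lambda * E[S] = 45.2 * 0.294 = 13.29 Erlangs

13.29 Erlangs


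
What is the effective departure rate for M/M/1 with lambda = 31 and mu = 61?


For a stable queue (lambda < mu), throughput = lambda = 31 per hour

31 per hour


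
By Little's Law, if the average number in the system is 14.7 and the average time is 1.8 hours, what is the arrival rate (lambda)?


lambda = L / W = 14.7 / 1.8 = 8.17 per hour

8.17 per hour


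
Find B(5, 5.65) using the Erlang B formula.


B(N,A) = (A^N/N!) / sum(A^k/k!, k=0..N) with N=5, A=5.65 = 0.3353

0.3353


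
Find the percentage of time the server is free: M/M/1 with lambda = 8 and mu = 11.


Idle fraction = (1 - rho) * 100 = (1 - 8/11) * 100 = 27.3%

27.3%


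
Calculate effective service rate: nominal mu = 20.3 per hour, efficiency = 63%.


Effective rate = mu * efficiency = 20.3 * 0.63 = 12.79 per hour

12.79 per hour


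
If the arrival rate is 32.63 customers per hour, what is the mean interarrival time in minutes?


Mean interarrival time = 60/lambda = 60/32.63 = 1.84 minutes

1.84 minutes


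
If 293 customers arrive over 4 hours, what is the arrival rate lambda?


lambda = total arrivals / time = 293 / 4 = 73.25 per hour

73.25 per hour


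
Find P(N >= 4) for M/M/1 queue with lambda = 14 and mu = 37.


P(N >= 4) = rho^4 = (14/37)^4 = 0.0205

0.0205


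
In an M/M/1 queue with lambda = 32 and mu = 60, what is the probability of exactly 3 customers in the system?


rho = 32/60; P(n) = (1-rho)*rho^n = (1-32/60)*(32/60)^3 = 0.0708

0.0708


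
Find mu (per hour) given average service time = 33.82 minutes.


mu = 60 / avg_service_time = 60 / 33.82 = 1.77 per hour

1.77 per hour


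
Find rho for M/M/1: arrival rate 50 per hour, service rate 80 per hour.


rho = lambda/mu = 50/80 = 0.625

0.625


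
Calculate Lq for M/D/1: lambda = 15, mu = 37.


M/D/1: Lq = rho^2 / (2*(1-rho)) where rho = 15/37; Lq = 0.14

0.14


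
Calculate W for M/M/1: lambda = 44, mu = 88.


W = 1/(mu - lambda) = 1/(88 - 44) = 0.0227 hours

0.0227 hours


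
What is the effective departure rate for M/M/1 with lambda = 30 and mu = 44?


For a stable queue (lambda < mu), throughput = lambda = 30 per hour

30 per hour


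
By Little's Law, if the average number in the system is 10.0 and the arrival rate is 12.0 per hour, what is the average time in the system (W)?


W = L / lambda = 10.0 / 12.0 = 0.8333 hours

0.8333 hours


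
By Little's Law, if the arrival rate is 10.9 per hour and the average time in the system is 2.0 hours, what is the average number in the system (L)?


L = lambda * W = 10.9 * 2.0 = 21.8

21.8


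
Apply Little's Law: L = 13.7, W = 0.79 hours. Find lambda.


lambda = L / W = 13.7 / 0.79 = 17.34 per hour

17.34 per hour


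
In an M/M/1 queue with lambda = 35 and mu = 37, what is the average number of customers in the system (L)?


rho = 35/37; L = rho/(1-rho) = 17.5

17.5


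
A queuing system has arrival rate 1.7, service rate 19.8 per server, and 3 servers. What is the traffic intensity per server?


rho = lambda / (c * mu) = 1.7 / (3 * 19.8) = 0.0286

0.0286


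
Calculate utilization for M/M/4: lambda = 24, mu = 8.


rho = lambda/(c*mu) = 24/(4*8) = 0.75

0.75


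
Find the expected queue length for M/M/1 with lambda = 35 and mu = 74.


rho = 35/74; Lq = rho^2/(1-rho) = 0.42

0.42


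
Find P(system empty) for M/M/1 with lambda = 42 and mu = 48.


P0 = 1 - rho = 1 - 42/48 = 0.125

0.125


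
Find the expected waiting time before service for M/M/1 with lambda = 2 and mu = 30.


rho = 2/30; Wq = rho/(mu - lambda) = 0.0024 hours

0.0024 hours


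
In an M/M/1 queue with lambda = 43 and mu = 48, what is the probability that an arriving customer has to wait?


P(wait) = rho = lambda/mu = 43/48 = 0.8958

0.8958


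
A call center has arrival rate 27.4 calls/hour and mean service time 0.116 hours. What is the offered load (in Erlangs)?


Offered load a = lambda * E[S] = 27.4 * 0.116 = 3.18 Erlangs

3.18 Erlangs


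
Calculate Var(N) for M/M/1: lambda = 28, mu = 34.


rho = 28/34; Var(N) = rho/(1-rho)^2 = 26.44

26.44


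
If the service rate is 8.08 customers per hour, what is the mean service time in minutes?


Mean service time = 60/mu = 60/8.08 = 7.43 minutes

7.43 minutes


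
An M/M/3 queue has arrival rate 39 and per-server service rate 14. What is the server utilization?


rho = lambda/(c*mu) = 39/(3*14) = 0.9286

0.9286


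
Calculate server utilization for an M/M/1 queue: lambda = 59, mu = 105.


rho = lambda/mu = 59/105 = 0.5619

0.5619


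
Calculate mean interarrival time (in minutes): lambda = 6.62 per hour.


Mean interarrival time = 60/lambda = 60/6.62 = 9.06 minutes

9.06 minutes


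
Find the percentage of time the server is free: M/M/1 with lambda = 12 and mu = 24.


Idle fraction = (1 - rho) * 100 = (1 - 12/24) * 100 = 50.0%

50.0%


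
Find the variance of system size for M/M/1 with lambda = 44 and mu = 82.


rho = 44/82; Var(N) = rho/(1-rho)^2 = 2.5

2.5


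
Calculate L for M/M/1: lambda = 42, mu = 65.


rho = 42/65; L = rho/(1-rho) = 1.83

1.83


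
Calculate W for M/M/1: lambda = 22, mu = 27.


W = 1/(mu - lambda) = 1/(27 - 22) = 0.2 hours

0.2 hours


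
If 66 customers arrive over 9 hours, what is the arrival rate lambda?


lambda = total arrivals / time = 66 / 9 = 7.33 per hour

7.33 per hour


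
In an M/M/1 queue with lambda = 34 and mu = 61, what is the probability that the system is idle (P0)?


P0 = 1 - rho = 1 - 34/61 = 0.4426

0.4426


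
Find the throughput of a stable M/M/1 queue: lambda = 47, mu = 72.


For a stable queue (lambda < mu), throughput = lambda = 47 per hour

47 per hour


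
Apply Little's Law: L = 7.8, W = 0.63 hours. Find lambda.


lambda = L / W = 7.8 / 0.63 = 12.38 per hour

12.38 per hour


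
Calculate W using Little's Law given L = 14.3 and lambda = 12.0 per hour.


W = L / lambda = 14.3 / 12.0 = 1.1917 hours

1.1917 hours


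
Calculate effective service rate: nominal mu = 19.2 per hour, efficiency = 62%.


Effective rate = mu * efficiency = 19.2 * 0.62 = 11.9 per hour

11.9 per hour


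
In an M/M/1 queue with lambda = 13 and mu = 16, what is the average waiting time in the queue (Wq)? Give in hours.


rho = 13/16; Wq = rho/(mu - lambda) = 0.2708 hours

0.2708 hours


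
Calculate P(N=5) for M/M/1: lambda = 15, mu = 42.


rho = 15/42; P(n) = (1-rho)*rho^n = (1-15/42)*(15/42)^5 = 0.0037

0.0037


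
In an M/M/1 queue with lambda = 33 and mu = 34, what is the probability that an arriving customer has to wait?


P(wait) = rho = lambda/mu = 33/34 = 0.9706

0.9706


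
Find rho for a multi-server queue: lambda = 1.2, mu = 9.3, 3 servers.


rho = lambda / (c * mu) = 1.2 / (3 * 9.3) = 0.043

0.043


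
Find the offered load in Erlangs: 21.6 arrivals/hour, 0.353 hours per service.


Offered load a = lambda * E[S] = 21.6 * 0.353 = 7.62 Erlangs

7.62 Erlangs


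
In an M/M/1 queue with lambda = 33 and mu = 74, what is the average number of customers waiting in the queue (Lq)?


rho = 33/74; Lq = rho^2/(1-rho) = 0.36

0.36


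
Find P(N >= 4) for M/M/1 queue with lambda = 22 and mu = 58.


P(N >= 4) = rho^4 = (22/58)^4 = 0.0207

0.0207


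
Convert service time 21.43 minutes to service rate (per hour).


mu = 60 / avg_service_time = 60 / 21.43 = 2.8 per hour

2.8 per hour


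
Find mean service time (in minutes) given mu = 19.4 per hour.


Mean service time = 60/mu = 60/19.4 = 3.09 minutes

3.09 minutes


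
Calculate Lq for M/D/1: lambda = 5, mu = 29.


M/D/1: Lq = rho^2 / (2*(1-rho)) where rho = 5/29; Lq = 0.02

0.02


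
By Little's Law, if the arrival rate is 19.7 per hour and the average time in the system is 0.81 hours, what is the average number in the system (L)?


L = lambda * W = 19.7 * 0.81 = 15.96

15.96


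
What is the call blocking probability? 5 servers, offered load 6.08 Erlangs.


B(N,A) = (A^N/N!) / sum(A^k/k!, k=0..N) with N=5, A=6.08 = 0.3659

0.3659


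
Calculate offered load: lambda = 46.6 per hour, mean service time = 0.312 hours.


Offered load a = lambda * E[S] = 46.6 * 0.312 = 14.54 Erlangs

14.54 Erlangs


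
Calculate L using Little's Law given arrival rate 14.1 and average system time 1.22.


L = lambda * W = 14.1 * 1.22 = 17.2

17.2


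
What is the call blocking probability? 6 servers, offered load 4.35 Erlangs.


B(N,A) = (A^N/N!) / sum(A^k/k!, k=0..N) with N=6, A=4.35 = 0.1429

0.1429


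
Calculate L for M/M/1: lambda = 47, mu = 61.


rho = 47/61; L = rho/(1-rho) = 3.36

3.36


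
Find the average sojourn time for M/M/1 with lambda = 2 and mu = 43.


W = 1/(mu - lambda) = 1/(43 - 2) = 0.0244 hours

0.0244 hours


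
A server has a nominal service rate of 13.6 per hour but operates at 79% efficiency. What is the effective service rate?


Effective rate = mu * efficiency = 13.6 * 0.79 = 10.74 per hour

10.74 per hour


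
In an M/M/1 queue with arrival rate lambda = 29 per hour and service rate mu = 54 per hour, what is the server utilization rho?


rho = lambda/mu = 29/54 = 0.537

0.537


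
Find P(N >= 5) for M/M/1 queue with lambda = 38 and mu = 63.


P(N >= 5) = rho^5 = (38/63)^5 = 0.0798

0.0798


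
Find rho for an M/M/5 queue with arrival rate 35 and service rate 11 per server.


rho = lambda/(c*mu) = 35/(5*11) = 0.6364

0.6364


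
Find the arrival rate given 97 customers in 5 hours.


lambda = total arrivals / time = 97 / 5 = 19.4 per hour

19.4 per hour


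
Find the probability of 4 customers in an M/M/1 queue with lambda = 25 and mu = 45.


rho = 25/45; P(n) = (1-rho)*rho^n = (1-25/45)*(25/45)^4 = 0.0423

0.0423


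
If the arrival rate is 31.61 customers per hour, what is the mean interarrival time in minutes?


Mean interarrival time = 60/lambda = 60/31.61 = 1.9 minutes

1.9 minutes


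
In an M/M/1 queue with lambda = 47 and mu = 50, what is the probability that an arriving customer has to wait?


P(wait) = rho = lambda/mu = 47/50 = 0.94

0.94


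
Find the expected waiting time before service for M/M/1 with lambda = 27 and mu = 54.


rho = 27/54; Wq = rho/(mu - lambda) = 0.0185 hours

0.0185 hours


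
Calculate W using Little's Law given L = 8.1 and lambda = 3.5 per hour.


W = L / lambda = 8.1 / 3.5 = 2.3143 hours

2.3143 hours


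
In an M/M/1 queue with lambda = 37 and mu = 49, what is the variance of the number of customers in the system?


rho = 37/49; Var(N) = rho/(1-rho)^2 = 12.59

12.59


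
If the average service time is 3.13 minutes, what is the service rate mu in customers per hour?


mu = 60 / avg_service_time = 60 / 3.13 = 19.17 per hour

19.17 per hour


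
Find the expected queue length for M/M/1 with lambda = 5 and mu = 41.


rho = 5/41; Lq = rho^2/(1-rho) = 0.02

0.02


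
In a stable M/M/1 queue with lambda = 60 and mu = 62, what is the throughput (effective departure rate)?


For a stable queue (lambda < mu), throughput = lambda = 60 per hour

60 per hour


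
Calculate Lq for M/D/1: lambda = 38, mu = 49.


M/D/1: Lq = rho^2 / (2*(1-rho)) where rho = 38/49; Lq = 1.34

1.34


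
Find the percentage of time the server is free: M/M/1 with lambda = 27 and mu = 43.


Idle fraction = (1 - rho) * 100 = (1 - 27/43) * 100 = 37.2%

37.2%


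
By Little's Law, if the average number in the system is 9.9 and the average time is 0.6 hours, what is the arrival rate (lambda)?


lambda = L / W = 9.9 / 0.6 = 16.5 per hour

16.5 per hour


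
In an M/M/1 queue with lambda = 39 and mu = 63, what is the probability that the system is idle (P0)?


P0 = 1 - rho = 1 - 39/63 = 0.381

0.381


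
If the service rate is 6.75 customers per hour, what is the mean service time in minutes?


Mean service time = 60/mu = 60/6.75 = 8.89 minutes

8.89 minutes


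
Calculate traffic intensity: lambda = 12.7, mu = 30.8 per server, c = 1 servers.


rho = lambda / (c * mu) = 12.7 / (1 * 30.8) = 0.4123

0.4123


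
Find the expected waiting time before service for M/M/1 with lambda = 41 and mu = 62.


rho = 41/62; Wq = rho/(mu - lambda) = 0.0315 hours

0.0315 hours


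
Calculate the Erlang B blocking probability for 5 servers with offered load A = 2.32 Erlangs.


B(N,A) = (A^N/N!) / sum(A^k/k!, k=0..N) with N=5, A=2.32 = 0.0568

0.0568


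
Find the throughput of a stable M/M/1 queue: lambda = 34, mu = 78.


For a stable queue (lambda < mu), throughput = lambda = 34 per hour

34 per hour


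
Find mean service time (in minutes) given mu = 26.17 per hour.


Mean service time = 60/mu = 60/26.17 = 2.29 minutes

2.29 minutes


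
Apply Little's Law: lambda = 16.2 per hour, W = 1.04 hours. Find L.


L = lambda * W = 16.2 * 1.04 = 16.85

16.85


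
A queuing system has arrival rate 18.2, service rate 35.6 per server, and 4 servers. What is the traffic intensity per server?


rho = lambda / (c * mu) = 18.2 / (4 * 35.6) = 0.1278

0.1278


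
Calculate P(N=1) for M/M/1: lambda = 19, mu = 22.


rho = 19/22; P(n) = (1-rho)*rho^n = (1-19/22)*(19/22)^1 = 0.1178

0.1178
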